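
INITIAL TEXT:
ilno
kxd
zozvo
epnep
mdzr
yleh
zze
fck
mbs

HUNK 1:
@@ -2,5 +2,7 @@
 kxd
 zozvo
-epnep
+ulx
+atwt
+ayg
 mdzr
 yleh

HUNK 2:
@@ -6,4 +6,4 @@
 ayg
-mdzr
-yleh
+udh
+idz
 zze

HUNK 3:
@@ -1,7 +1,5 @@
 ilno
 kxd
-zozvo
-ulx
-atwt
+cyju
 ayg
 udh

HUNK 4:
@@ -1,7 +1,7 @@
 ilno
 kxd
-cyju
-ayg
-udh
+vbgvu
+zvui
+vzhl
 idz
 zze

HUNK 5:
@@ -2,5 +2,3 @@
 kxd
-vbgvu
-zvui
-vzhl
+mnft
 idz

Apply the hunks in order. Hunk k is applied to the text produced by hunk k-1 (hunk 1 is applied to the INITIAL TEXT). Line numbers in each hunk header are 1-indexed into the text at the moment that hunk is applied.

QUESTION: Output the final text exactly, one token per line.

Hunk 1: at line 2 remove [epnep] add [ulx,atwt,ayg] -> 11 lines: ilno kxd zozvo ulx atwt ayg mdzr yleh zze fck mbs
Hunk 2: at line 6 remove [mdzr,yleh] add [udh,idz] -> 11 lines: ilno kxd zozvo ulx atwt ayg udh idz zze fck mbs
Hunk 3: at line 1 remove [zozvo,ulx,atwt] add [cyju] -> 9 lines: ilno kxd cyju ayg udh idz zze fck mbs
Hunk 4: at line 1 remove [cyju,ayg,udh] add [vbgvu,zvui,vzhl] -> 9 lines: ilno kxd vbgvu zvui vzhl idz zze fck mbs
Hunk 5: at line 2 remove [vbgvu,zvui,vzhl] add [mnft] -> 7 lines: ilno kxd mnft idz zze fck mbs

Answer: ilno
kxd
mnft
idz
zze
fck
mbs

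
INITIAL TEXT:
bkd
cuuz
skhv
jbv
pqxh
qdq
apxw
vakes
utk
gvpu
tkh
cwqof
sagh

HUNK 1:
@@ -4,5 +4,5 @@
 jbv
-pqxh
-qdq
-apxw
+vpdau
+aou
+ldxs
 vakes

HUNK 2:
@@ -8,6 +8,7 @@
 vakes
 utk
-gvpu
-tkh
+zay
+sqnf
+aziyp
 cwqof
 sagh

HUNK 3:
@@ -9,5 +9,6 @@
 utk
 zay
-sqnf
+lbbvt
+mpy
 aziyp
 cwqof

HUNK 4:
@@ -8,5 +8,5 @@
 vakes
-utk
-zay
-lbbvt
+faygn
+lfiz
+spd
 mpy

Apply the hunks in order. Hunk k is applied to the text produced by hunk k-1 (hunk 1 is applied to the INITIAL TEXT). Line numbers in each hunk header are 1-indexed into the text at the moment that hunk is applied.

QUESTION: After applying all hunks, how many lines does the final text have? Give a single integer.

Answer: 15

Derivation:
Hunk 1: at line 4 remove [pqxh,qdq,apxw] add [vpdau,aou,ldxs] -> 13 lines: bkd cuuz skhv jbv vpdau aou ldxs vakes utk gvpu tkh cwqof sagh
Hunk 2: at line 8 remove [gvpu,tkh] add [zay,sqnf,aziyp] -> 14 lines: bkd cuuz skhv jbv vpdau aou ldxs vakes utk zay sqnf aziyp cwqof sagh
Hunk 3: at line 9 remove [sqnf] add [lbbvt,mpy] -> 15 lines: bkd cuuz skhv jbv vpdau aou ldxs vakes utk zay lbbvt mpy aziyp cwqof sagh
Hunk 4: at line 8 remove [utk,zay,lbbvt] add [faygn,lfiz,spd] -> 15 lines: bkd cuuz skhv jbv vpdau aou ldxs vakes faygn lfiz spd mpy aziyp cwqof sagh
Final line count: 15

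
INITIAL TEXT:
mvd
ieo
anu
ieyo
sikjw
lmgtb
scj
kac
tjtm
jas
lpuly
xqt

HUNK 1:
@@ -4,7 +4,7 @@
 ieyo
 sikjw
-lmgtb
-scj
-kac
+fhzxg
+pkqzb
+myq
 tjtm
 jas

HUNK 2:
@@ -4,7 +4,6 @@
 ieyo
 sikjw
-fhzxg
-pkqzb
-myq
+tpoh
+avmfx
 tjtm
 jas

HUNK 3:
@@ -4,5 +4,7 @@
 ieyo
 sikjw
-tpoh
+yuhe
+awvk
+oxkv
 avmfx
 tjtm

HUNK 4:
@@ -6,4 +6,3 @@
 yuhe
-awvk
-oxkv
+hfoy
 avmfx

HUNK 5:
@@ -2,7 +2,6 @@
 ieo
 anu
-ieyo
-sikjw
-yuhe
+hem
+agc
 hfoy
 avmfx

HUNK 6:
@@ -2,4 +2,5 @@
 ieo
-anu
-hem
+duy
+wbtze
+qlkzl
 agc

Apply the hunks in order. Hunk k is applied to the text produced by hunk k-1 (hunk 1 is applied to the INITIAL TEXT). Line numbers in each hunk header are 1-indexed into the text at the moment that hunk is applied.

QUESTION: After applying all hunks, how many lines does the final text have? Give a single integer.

Hunk 1: at line 4 remove [lmgtb,scj,kac] add [fhzxg,pkqzb,myq] -> 12 lines: mvd ieo anu ieyo sikjw fhzxg pkqzb myq tjtm jas lpuly xqt
Hunk 2: at line 4 remove [fhzxg,pkqzb,myq] add [tpoh,avmfx] -> 11 lines: mvd ieo anu ieyo sikjw tpoh avmfx tjtm jas lpuly xqt
Hunk 3: at line 4 remove [tpoh] add [yuhe,awvk,oxkv] -> 13 lines: mvd ieo anu ieyo sikjw yuhe awvk oxkv avmfx tjtm jas lpuly xqt
Hunk 4: at line 6 remove [awvk,oxkv] add [hfoy] -> 12 lines: mvd ieo anu ieyo sikjw yuhe hfoy avmfx tjtm jas lpuly xqt
Hunk 5: at line 2 remove [ieyo,sikjw,yuhe] add [hem,agc] -> 11 lines: mvd ieo anu hem agc hfoy avmfx tjtm jas lpuly xqt
Hunk 6: at line 2 remove [anu,hem] add [duy,wbtze,qlkzl] -> 12 lines: mvd ieo duy wbtze qlkzl agc hfoy avmfx tjtm jas lpuly xqt
Final line count: 12

Answer: 12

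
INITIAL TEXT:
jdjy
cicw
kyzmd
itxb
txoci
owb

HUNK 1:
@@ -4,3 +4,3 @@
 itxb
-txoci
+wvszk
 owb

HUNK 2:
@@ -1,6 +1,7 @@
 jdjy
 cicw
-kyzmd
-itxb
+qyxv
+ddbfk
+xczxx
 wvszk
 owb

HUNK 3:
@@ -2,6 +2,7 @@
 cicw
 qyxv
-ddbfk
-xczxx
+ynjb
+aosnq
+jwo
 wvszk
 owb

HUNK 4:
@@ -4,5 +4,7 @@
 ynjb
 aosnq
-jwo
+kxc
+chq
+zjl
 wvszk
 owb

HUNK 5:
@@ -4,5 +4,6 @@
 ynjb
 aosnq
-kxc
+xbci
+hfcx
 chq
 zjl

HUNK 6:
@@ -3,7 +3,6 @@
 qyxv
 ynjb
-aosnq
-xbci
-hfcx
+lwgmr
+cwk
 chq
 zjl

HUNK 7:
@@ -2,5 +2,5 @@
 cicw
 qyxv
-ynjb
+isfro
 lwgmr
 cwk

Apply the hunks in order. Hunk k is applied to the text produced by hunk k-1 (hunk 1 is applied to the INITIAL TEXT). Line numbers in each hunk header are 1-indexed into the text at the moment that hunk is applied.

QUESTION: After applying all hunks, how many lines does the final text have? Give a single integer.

Answer: 10

Derivation:
Hunk 1: at line 4 remove [txoci] add [wvszk] -> 6 lines: jdjy cicw kyzmd itxb wvszk owb
Hunk 2: at line 1 remove [kyzmd,itxb] add [qyxv,ddbfk,xczxx] -> 7 lines: jdjy cicw qyxv ddbfk xczxx wvszk owb
Hunk 3: at line 2 remove [ddbfk,xczxx] add [ynjb,aosnq,jwo] -> 8 lines: jdjy cicw qyxv ynjb aosnq jwo wvszk owb
Hunk 4: at line 4 remove [jwo] add [kxc,chq,zjl] -> 10 lines: jdjy cicw qyxv ynjb aosnq kxc chq zjl wvszk owb
Hunk 5: at line 4 remove [kxc] add [xbci,hfcx] -> 11 lines: jdjy cicw qyxv ynjb aosnq xbci hfcx chq zjl wvszk owb
Hunk 6: at line 3 remove [aosnq,xbci,hfcx] add [lwgmr,cwk] -> 10 lines: jdjy cicw qyxv ynjb lwgmr cwk chq zjl wvszk owb
Hunk 7: at line 2 remove [ynjb] add [isfro] -> 10 lines: jdjy cicw qyxv isfro lwgmr cwk chq zjl wvszk owb
Final line count: 10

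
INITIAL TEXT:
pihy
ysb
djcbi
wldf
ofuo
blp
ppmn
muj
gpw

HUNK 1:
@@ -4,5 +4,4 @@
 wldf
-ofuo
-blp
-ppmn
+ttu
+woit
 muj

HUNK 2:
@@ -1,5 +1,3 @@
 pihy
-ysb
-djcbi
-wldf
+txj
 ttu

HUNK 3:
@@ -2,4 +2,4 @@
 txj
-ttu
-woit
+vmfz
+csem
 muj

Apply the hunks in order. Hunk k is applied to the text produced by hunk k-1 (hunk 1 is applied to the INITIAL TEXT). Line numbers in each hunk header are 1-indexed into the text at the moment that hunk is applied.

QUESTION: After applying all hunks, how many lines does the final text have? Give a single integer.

Hunk 1: at line 4 remove [ofuo,blp,ppmn] add [ttu,woit] -> 8 lines: pihy ysb djcbi wldf ttu woit muj gpw
Hunk 2: at line 1 remove [ysb,djcbi,wldf] add [txj] -> 6 lines: pihy txj ttu woit muj gpw
Hunk 3: at line 2 remove [ttu,woit] add [vmfz,csem] -> 6 lines: pihy txj vmfz csem muj gpw
Final line count: 6

Answer: 6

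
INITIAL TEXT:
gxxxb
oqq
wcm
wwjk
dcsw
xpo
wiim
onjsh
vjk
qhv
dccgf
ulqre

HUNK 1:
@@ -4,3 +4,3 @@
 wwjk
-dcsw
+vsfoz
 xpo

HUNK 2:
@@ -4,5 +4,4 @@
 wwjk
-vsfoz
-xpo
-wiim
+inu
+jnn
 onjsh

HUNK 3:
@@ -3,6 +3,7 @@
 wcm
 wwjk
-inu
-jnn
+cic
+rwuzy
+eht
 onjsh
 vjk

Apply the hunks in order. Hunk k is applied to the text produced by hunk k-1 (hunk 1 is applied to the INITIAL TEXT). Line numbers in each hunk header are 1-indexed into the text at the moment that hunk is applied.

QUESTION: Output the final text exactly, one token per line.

Answer: gxxxb
oqq
wcm
wwjk
cic
rwuzy
eht
onjsh
vjk
qhv
dccgf
ulqre

Derivation:
Hunk 1: at line 4 remove [dcsw] add [vsfoz] -> 12 lines: gxxxb oqq wcm wwjk vsfoz xpo wiim onjsh vjk qhv dccgf ulqre
Hunk 2: at line 4 remove [vsfoz,xpo,wiim] add [inu,jnn] -> 11 lines: gxxxb oqq wcm wwjk inu jnn onjsh vjk qhv dccgf ulqre
Hunk 3: at line 3 remove [inu,jnn] add [cic,rwuzy,eht] -> 12 lines: gxxxb oqq wcm wwjk cic rwuzy eht onjsh vjk qhv dccgf ulqre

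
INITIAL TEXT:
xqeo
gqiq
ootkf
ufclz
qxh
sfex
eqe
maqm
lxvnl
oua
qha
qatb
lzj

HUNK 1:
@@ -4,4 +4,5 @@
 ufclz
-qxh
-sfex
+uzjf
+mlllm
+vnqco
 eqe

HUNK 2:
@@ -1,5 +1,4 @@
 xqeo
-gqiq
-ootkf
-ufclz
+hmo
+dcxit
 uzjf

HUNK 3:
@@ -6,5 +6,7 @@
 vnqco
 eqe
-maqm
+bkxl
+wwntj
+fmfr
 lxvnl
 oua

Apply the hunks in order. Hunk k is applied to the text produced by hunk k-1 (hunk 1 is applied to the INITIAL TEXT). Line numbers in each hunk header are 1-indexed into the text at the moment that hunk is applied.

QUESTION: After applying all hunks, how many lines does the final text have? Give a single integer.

Answer: 15

Derivation:
Hunk 1: at line 4 remove [qxh,sfex] add [uzjf,mlllm,vnqco] -> 14 lines: xqeo gqiq ootkf ufclz uzjf mlllm vnqco eqe maqm lxvnl oua qha qatb lzj
Hunk 2: at line 1 remove [gqiq,ootkf,ufclz] add [hmo,dcxit] -> 13 lines: xqeo hmo dcxit uzjf mlllm vnqco eqe maqm lxvnl oua qha qatb lzj
Hunk 3: at line 6 remove [maqm] add [bkxl,wwntj,fmfr] -> 15 lines: xqeo hmo dcxit uzjf mlllm vnqco eqe bkxl wwntj fmfr lxvnl oua qha qatb lzj
Final line count: 15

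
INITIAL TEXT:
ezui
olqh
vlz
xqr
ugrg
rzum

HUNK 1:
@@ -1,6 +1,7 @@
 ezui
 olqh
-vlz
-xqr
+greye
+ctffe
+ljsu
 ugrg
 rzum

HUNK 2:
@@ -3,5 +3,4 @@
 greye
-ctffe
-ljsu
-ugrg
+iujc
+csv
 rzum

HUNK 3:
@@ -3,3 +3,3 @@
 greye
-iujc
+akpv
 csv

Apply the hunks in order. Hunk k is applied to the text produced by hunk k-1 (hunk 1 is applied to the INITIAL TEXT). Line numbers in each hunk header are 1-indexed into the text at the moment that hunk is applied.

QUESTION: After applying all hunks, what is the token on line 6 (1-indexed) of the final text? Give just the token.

Hunk 1: at line 1 remove [vlz,xqr] add [greye,ctffe,ljsu] -> 7 lines: ezui olqh greye ctffe ljsu ugrg rzum
Hunk 2: at line 3 remove [ctffe,ljsu,ugrg] add [iujc,csv] -> 6 lines: ezui olqh greye iujc csv rzum
Hunk 3: at line 3 remove [iujc] add [akpv] -> 6 lines: ezui olqh greye akpv csv rzum
Final line 6: rzum

Answer: rzum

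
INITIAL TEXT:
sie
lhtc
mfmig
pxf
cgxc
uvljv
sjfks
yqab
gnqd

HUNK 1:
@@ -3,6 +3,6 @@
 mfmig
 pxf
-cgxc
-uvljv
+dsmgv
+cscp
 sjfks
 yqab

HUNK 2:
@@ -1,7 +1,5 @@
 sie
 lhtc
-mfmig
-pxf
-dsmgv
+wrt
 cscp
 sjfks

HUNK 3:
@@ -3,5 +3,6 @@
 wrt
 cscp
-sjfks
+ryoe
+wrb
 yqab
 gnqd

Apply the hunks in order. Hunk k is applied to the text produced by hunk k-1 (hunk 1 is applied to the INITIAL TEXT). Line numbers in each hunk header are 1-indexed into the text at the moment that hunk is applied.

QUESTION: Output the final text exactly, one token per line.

Hunk 1: at line 3 remove [cgxc,uvljv] add [dsmgv,cscp] -> 9 lines: sie lhtc mfmig pxf dsmgv cscp sjfks yqab gnqd
Hunk 2: at line 1 remove [mfmig,pxf,dsmgv] add [wrt] -> 7 lines: sie lhtc wrt cscp sjfks yqab gnqd
Hunk 3: at line 3 remove [sjfks] add [ryoe,wrb] -> 8 lines: sie lhtc wrt cscp ryoe wrb yqab gnqd

Answer: sie
lhtc
wrt
cscp
ryoe
wrb
yqab
gnqd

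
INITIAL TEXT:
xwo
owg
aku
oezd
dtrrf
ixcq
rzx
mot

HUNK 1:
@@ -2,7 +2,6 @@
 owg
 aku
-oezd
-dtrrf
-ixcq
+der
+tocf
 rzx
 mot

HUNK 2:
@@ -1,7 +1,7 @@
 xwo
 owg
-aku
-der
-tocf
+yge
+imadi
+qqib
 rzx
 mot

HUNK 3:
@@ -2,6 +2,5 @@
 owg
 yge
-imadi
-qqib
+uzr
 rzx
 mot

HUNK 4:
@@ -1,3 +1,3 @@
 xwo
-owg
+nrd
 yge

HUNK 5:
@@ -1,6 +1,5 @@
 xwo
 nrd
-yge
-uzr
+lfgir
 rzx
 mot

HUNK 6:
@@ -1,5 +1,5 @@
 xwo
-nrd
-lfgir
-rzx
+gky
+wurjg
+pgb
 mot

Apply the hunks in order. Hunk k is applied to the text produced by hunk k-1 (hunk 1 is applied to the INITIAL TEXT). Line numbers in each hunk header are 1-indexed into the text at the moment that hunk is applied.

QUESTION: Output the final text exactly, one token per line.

Answer: xwo
gky
wurjg
pgb
mot

Derivation:
Hunk 1: at line 2 remove [oezd,dtrrf,ixcq] add [der,tocf] -> 7 lines: xwo owg aku der tocf rzx mot
Hunk 2: at line 1 remove [aku,der,tocf] add [yge,imadi,qqib] -> 7 lines: xwo owg yge imadi qqib rzx mot
Hunk 3: at line 2 remove [imadi,qqib] add [uzr] -> 6 lines: xwo owg yge uzr rzx mot
Hunk 4: at line 1 remove [owg] add [nrd] -> 6 lines: xwo nrd yge uzr rzx mot
Hunk 5: at line 1 remove [yge,uzr] add [lfgir] -> 5 lines: xwo nrd lfgir rzx mot
Hunk 6: at line 1 remove [nrd,lfgir,rzx] add [gky,wurjg,pgb] -> 5 lines: xwo gky wurjg pgb mot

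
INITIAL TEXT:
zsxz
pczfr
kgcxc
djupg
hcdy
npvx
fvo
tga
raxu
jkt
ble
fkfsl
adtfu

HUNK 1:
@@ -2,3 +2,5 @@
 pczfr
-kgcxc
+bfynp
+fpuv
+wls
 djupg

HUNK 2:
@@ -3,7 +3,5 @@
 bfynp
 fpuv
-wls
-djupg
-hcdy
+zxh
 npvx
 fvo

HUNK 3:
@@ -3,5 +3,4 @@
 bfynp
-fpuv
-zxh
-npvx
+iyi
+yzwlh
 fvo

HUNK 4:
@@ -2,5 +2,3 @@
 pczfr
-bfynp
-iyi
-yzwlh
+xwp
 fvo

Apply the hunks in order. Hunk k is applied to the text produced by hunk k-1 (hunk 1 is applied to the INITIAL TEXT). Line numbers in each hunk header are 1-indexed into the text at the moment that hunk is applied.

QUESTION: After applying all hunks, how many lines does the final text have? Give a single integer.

Hunk 1: at line 2 remove [kgcxc] add [bfynp,fpuv,wls] -> 15 lines: zsxz pczfr bfynp fpuv wls djupg hcdy npvx fvo tga raxu jkt ble fkfsl adtfu
Hunk 2: at line 3 remove [wls,djupg,hcdy] add [zxh] -> 13 lines: zsxz pczfr bfynp fpuv zxh npvx fvo tga raxu jkt ble fkfsl adtfu
Hunk 3: at line 3 remove [fpuv,zxh,npvx] add [iyi,yzwlh] -> 12 lines: zsxz pczfr bfynp iyi yzwlh fvo tga raxu jkt ble fkfsl adtfu
Hunk 4: at line 2 remove [bfynp,iyi,yzwlh] add [xwp] -> 10 lines: zsxz pczfr xwp fvo tga raxu jkt ble fkfsl adtfu
Final line count: 10

Answer: 10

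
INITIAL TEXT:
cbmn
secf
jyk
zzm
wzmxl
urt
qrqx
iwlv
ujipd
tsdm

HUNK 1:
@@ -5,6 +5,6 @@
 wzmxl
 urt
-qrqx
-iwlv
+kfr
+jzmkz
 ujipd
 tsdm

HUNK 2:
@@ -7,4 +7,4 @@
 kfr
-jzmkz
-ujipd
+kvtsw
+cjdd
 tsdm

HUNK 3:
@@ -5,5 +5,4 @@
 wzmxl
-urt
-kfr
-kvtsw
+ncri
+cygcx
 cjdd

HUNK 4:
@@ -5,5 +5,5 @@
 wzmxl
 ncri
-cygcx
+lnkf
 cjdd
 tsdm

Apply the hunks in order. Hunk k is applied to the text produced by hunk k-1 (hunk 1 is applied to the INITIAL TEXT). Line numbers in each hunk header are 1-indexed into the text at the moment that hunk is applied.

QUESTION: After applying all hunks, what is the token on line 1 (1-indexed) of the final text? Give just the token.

Hunk 1: at line 5 remove [qrqx,iwlv] add [kfr,jzmkz] -> 10 lines: cbmn secf jyk zzm wzmxl urt kfr jzmkz ujipd tsdm
Hunk 2: at line 7 remove [jzmkz,ujipd] add [kvtsw,cjdd] -> 10 lines: cbmn secf jyk zzm wzmxl urt kfr kvtsw cjdd tsdm
Hunk 3: at line 5 remove [urt,kfr,kvtsw] add [ncri,cygcx] -> 9 lines: cbmn secf jyk zzm wzmxl ncri cygcx cjdd tsdm
Hunk 4: at line 5 remove [cygcx] add [lnkf] -> 9 lines: cbmn secf jyk zzm wzmxl ncri lnkf cjdd tsdm
Final line 1: cbmn

Answer: cbmn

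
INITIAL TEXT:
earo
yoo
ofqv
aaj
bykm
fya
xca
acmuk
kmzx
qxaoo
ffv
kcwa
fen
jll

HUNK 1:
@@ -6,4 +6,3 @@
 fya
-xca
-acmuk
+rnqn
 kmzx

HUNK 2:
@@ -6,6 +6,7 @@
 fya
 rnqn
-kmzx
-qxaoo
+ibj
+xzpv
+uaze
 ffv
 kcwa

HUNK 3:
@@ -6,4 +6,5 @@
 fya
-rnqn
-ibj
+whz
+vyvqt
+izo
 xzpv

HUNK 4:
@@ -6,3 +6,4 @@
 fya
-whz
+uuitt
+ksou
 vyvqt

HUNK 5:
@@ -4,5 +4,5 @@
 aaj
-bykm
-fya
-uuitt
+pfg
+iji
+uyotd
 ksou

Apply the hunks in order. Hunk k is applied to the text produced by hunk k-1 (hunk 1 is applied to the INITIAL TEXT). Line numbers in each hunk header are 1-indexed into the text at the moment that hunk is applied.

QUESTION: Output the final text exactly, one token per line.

Hunk 1: at line 6 remove [xca,acmuk] add [rnqn] -> 13 lines: earo yoo ofqv aaj bykm fya rnqn kmzx qxaoo ffv kcwa fen jll
Hunk 2: at line 6 remove [kmzx,qxaoo] add [ibj,xzpv,uaze] -> 14 lines: earo yoo ofqv aaj bykm fya rnqn ibj xzpv uaze ffv kcwa fen jll
Hunk 3: at line 6 remove [rnqn,ibj] add [whz,vyvqt,izo] -> 15 lines: earo yoo ofqv aaj bykm fya whz vyvqt izo xzpv uaze ffv kcwa fen jll
Hunk 4: at line 6 remove [whz] add [uuitt,ksou] -> 16 lines: earo yoo ofqv aaj bykm fya uuitt ksou vyvqt izo xzpv uaze ffv kcwa fen jll
Hunk 5: at line 4 remove [bykm,fya,uuitt] add [pfg,iji,uyotd] -> 16 lines: earo yoo ofqv aaj pfg iji uyotd ksou vyvqt izo xzpv uaze ffv kcwa fen jll

Answer: earo
yoo
ofqv
aaj
pfg
iji
uyotd
ksou
vyvqt
izo
xzpv
uaze
ffv
kcwa
fen
jll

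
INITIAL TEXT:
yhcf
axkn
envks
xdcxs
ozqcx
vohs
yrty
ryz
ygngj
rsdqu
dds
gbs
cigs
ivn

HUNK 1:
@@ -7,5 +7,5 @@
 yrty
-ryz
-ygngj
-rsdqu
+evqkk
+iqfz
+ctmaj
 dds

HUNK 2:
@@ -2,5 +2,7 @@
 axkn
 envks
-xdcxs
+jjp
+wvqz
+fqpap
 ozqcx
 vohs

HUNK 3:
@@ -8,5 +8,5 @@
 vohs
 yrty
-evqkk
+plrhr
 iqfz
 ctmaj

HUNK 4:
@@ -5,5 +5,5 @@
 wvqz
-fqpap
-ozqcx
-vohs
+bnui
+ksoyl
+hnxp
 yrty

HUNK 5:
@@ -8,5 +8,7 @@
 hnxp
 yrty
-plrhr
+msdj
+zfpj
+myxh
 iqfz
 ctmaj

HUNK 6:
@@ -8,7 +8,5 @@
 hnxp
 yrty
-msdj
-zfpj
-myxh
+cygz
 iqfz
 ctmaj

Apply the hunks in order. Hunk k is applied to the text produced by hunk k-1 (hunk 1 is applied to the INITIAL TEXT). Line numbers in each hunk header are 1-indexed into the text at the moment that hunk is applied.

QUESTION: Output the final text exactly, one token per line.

Answer: yhcf
axkn
envks
jjp
wvqz
bnui
ksoyl
hnxp
yrty
cygz
iqfz
ctmaj
dds
gbs
cigs
ivn

Derivation:
Hunk 1: at line 7 remove [ryz,ygngj,rsdqu] add [evqkk,iqfz,ctmaj] -> 14 lines: yhcf axkn envks xdcxs ozqcx vohs yrty evqkk iqfz ctmaj dds gbs cigs ivn
Hunk 2: at line 2 remove [xdcxs] add [jjp,wvqz,fqpap] -> 16 lines: yhcf axkn envks jjp wvqz fqpap ozqcx vohs yrty evqkk iqfz ctmaj dds gbs cigs ivn
Hunk 3: at line 8 remove [evqkk] add [plrhr] -> 16 lines: yhcf axkn envks jjp wvqz fqpap ozqcx vohs yrty plrhr iqfz ctmaj dds gbs cigs ivn
Hunk 4: at line 5 remove [fqpap,ozqcx,vohs] add [bnui,ksoyl,hnxp] -> 16 lines: yhcf axkn envks jjp wvqz bnui ksoyl hnxp yrty plrhr iqfz ctmaj dds gbs cigs ivn
Hunk 5: at line 8 remove [plrhr] add [msdj,zfpj,myxh] -> 18 lines: yhcf axkn envks jjp wvqz bnui ksoyl hnxp yrty msdj zfpj myxh iqfz ctmaj dds gbs cigs ivn
Hunk 6: at line 8 remove [msdj,zfpj,myxh] add [cygz] -> 16 lines: yhcf axkn envks jjp wvqz bnui ksoyl hnxp yrty cygz iqfz ctmaj dds gbs cigs ivn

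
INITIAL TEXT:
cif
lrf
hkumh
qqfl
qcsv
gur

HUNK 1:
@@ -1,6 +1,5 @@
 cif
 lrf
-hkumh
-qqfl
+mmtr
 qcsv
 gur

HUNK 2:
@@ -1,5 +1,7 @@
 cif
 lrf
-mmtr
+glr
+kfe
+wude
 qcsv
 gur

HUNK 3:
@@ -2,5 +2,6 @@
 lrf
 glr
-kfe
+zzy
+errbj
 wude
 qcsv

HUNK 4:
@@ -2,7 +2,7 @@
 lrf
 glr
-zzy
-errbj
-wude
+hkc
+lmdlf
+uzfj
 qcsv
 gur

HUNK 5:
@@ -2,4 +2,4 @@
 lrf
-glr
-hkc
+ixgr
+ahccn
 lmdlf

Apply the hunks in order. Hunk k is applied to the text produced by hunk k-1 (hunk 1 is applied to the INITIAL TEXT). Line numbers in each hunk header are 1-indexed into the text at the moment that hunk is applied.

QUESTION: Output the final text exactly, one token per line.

Hunk 1: at line 1 remove [hkumh,qqfl] add [mmtr] -> 5 lines: cif lrf mmtr qcsv gur
Hunk 2: at line 1 remove [mmtr] add [glr,kfe,wude] -> 7 lines: cif lrf glr kfe wude qcsv gur
Hunk 3: at line 2 remove [kfe] add [zzy,errbj] -> 8 lines: cif lrf glr zzy errbj wude qcsv gur
Hunk 4: at line 2 remove [zzy,errbj,wude] add [hkc,lmdlf,uzfj] -> 8 lines: cif lrf glr hkc lmdlf uzfj qcsv gur
Hunk 5: at line 2 remove [glr,hkc] add [ixgr,ahccn] -> 8 lines: cif lrf ixgr ahccn lmdlf uzfj qcsv gur

Answer: cif
lrf
ixgr
ahccn
lmdlf
uzfj
qcsv
gur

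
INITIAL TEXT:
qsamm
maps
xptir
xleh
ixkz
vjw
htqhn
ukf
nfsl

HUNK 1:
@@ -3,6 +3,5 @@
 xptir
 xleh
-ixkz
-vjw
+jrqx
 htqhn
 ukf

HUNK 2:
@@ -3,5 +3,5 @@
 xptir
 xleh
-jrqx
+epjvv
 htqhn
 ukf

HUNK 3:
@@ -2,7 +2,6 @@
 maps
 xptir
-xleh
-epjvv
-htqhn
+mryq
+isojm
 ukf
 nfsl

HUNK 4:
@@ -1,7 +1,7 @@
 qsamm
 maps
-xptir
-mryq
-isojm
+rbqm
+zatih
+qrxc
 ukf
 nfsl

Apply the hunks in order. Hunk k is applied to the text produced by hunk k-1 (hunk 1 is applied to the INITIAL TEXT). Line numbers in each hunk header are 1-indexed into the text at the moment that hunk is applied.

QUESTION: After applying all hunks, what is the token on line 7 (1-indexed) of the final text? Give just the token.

Hunk 1: at line 3 remove [ixkz,vjw] add [jrqx] -> 8 lines: qsamm maps xptir xleh jrqx htqhn ukf nfsl
Hunk 2: at line 3 remove [jrqx] add [epjvv] -> 8 lines: qsamm maps xptir xleh epjvv htqhn ukf nfsl
Hunk 3: at line 2 remove [xleh,epjvv,htqhn] add [mryq,isojm] -> 7 lines: qsamm maps xptir mryq isojm ukf nfsl
Hunk 4: at line 1 remove [xptir,mryq,isojm] add [rbqm,zatih,qrxc] -> 7 lines: qsamm maps rbqm zatih qrxc ukf nfsl
Final line 7: nfsl

Answer: nfsl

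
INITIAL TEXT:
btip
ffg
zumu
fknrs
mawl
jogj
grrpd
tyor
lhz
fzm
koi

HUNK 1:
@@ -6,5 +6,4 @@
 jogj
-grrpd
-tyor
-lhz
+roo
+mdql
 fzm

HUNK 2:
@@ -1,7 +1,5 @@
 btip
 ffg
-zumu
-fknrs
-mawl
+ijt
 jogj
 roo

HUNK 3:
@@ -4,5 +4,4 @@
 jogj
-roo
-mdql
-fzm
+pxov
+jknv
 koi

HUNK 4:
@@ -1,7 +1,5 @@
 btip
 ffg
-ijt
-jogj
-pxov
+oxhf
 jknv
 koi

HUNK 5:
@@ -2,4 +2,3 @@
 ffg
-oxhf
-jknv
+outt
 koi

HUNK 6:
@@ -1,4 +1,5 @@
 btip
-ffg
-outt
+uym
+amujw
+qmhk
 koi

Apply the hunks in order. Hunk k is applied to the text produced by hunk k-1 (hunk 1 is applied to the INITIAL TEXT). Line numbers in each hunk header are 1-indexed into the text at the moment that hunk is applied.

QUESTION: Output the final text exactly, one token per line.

Answer: btip
uym
amujw
qmhk
koi

Derivation:
Hunk 1: at line 6 remove [grrpd,tyor,lhz] add [roo,mdql] -> 10 lines: btip ffg zumu fknrs mawl jogj roo mdql fzm koi
Hunk 2: at line 1 remove [zumu,fknrs,mawl] add [ijt] -> 8 lines: btip ffg ijt jogj roo mdql fzm koi
Hunk 3: at line 4 remove [roo,mdql,fzm] add [pxov,jknv] -> 7 lines: btip ffg ijt jogj pxov jknv koi
Hunk 4: at line 1 remove [ijt,jogj,pxov] add [oxhf] -> 5 lines: btip ffg oxhf jknv koi
Hunk 5: at line 2 remove [oxhf,jknv] add [outt] -> 4 lines: btip ffg outt koi
Hunk 6: at line 1 remove [ffg,outt] add [uym,amujw,qmhk] -> 5 lines: btip uym amujw qmhk koi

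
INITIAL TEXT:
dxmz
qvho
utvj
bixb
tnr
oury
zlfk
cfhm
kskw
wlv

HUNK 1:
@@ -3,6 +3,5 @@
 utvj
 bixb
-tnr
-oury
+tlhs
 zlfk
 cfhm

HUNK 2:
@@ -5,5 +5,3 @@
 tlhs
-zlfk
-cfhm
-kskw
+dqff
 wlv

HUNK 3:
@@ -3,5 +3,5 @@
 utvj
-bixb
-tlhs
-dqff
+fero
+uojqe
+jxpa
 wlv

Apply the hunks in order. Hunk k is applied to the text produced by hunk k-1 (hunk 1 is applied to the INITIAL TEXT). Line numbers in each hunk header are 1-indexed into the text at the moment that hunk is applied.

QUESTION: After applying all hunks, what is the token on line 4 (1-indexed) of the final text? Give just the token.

Hunk 1: at line 3 remove [tnr,oury] add [tlhs] -> 9 lines: dxmz qvho utvj bixb tlhs zlfk cfhm kskw wlv
Hunk 2: at line 5 remove [zlfk,cfhm,kskw] add [dqff] -> 7 lines: dxmz qvho utvj bixb tlhs dqff wlv
Hunk 3: at line 3 remove [bixb,tlhs,dqff] add [fero,uojqe,jxpa] -> 7 lines: dxmz qvho utvj fero uojqe jxpa wlv
Final line 4: fero

Answer: fero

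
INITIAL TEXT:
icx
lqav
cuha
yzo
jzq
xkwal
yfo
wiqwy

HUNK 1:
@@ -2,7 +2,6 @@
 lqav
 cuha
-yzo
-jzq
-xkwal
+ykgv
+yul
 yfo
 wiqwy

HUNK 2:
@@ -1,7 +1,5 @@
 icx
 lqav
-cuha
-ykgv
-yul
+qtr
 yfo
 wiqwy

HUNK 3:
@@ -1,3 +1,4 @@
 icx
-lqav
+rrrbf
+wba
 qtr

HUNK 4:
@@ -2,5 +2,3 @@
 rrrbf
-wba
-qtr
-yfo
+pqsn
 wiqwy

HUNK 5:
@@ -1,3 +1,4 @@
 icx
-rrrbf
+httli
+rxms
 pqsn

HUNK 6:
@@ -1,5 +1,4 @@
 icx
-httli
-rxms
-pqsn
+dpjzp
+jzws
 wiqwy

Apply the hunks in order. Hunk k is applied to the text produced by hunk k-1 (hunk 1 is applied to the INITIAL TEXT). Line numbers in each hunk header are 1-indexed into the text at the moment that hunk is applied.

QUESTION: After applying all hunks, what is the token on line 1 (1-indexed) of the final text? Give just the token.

Hunk 1: at line 2 remove [yzo,jzq,xkwal] add [ykgv,yul] -> 7 lines: icx lqav cuha ykgv yul yfo wiqwy
Hunk 2: at line 1 remove [cuha,ykgv,yul] add [qtr] -> 5 lines: icx lqav qtr yfo wiqwy
Hunk 3: at line 1 remove [lqav] add [rrrbf,wba] -> 6 lines: icx rrrbf wba qtr yfo wiqwy
Hunk 4: at line 2 remove [wba,qtr,yfo] add [pqsn] -> 4 lines: icx rrrbf pqsn wiqwy
Hunk 5: at line 1 remove [rrrbf] add [httli,rxms] -> 5 lines: icx httli rxms pqsn wiqwy
Hunk 6: at line 1 remove [httli,rxms,pqsn] add [dpjzp,jzws] -> 4 lines: icx dpjzp jzws wiqwy
Final line 1: icx

Answer: icx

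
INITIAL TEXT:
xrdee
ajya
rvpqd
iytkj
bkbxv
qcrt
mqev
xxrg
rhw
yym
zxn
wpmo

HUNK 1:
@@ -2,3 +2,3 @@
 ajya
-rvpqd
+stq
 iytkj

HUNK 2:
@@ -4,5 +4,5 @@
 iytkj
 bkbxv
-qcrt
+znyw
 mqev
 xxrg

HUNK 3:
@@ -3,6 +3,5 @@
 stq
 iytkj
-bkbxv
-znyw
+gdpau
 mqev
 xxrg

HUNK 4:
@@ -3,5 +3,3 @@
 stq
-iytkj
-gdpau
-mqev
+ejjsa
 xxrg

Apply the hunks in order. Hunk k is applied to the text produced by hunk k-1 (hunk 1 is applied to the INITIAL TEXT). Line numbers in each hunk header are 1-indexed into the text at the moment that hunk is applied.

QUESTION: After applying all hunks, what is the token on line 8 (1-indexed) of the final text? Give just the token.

Answer: zxn

Derivation:
Hunk 1: at line 2 remove [rvpqd] add [stq] -> 12 lines: xrdee ajya stq iytkj bkbxv qcrt mqev xxrg rhw yym zxn wpmo
Hunk 2: at line 4 remove [qcrt] add [znyw] -> 12 lines: xrdee ajya stq iytkj bkbxv znyw mqev xxrg rhw yym zxn wpmo
Hunk 3: at line 3 remove [bkbxv,znyw] add [gdpau] -> 11 lines: xrdee ajya stq iytkj gdpau mqev xxrg rhw yym zxn wpmo
Hunk 4: at line 3 remove [iytkj,gdpau,mqev] add [ejjsa] -> 9 lines: xrdee ajya stq ejjsa xxrg rhw yym zxn wpmo
Final line 8: zxn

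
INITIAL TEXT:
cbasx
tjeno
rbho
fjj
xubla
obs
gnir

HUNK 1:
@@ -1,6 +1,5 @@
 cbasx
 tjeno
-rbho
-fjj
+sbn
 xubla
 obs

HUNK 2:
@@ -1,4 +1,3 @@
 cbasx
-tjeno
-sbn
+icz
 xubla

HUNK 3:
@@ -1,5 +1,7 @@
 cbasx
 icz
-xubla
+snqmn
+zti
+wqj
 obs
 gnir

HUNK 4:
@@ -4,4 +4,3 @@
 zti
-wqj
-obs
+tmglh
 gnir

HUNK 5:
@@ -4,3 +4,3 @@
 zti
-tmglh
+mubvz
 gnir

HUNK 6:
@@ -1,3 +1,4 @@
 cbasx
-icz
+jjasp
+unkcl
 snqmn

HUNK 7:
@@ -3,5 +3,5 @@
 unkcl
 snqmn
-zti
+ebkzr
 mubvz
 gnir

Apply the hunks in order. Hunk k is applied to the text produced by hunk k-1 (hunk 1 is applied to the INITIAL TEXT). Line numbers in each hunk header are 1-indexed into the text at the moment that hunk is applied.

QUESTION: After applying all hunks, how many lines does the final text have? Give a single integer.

Hunk 1: at line 1 remove [rbho,fjj] add [sbn] -> 6 lines: cbasx tjeno sbn xubla obs gnir
Hunk 2: at line 1 remove [tjeno,sbn] add [icz] -> 5 lines: cbasx icz xubla obs gnir
Hunk 3: at line 1 remove [xubla] add [snqmn,zti,wqj] -> 7 lines: cbasx icz snqmn zti wqj obs gnir
Hunk 4: at line 4 remove [wqj,obs] add [tmglh] -> 6 lines: cbasx icz snqmn zti tmglh gnir
Hunk 5: at line 4 remove [tmglh] add [mubvz] -> 6 lines: cbasx icz snqmn zti mubvz gnir
Hunk 6: at line 1 remove [icz] add [jjasp,unkcl] -> 7 lines: cbasx jjasp unkcl snqmn zti mubvz gnir
Hunk 7: at line 3 remove [zti] add [ebkzr] -> 7 lines: cbasx jjasp unkcl snqmn ebkzr mubvz gnir
Final line count: 7

Answer: 7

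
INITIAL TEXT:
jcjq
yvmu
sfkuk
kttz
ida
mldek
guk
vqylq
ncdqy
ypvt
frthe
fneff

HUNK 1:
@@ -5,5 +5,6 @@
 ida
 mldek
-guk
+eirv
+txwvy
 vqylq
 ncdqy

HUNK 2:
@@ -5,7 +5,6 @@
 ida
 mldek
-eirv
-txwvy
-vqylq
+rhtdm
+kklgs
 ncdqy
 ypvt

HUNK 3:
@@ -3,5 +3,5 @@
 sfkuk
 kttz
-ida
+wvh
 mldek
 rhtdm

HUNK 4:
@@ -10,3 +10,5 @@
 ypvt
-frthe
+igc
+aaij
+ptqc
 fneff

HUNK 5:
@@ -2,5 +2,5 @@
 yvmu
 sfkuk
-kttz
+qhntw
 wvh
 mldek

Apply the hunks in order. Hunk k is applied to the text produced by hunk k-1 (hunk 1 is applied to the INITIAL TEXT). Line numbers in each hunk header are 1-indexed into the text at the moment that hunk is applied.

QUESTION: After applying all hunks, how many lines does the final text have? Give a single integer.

Hunk 1: at line 5 remove [guk] add [eirv,txwvy] -> 13 lines: jcjq yvmu sfkuk kttz ida mldek eirv txwvy vqylq ncdqy ypvt frthe fneff
Hunk 2: at line 5 remove [eirv,txwvy,vqylq] add [rhtdm,kklgs] -> 12 lines: jcjq yvmu sfkuk kttz ida mldek rhtdm kklgs ncdqy ypvt frthe fneff
Hunk 3: at line 3 remove [ida] add [wvh] -> 12 lines: jcjq yvmu sfkuk kttz wvh mldek rhtdm kklgs ncdqy ypvt frthe fneff
Hunk 4: at line 10 remove [frthe] add [igc,aaij,ptqc] -> 14 lines: jcjq yvmu sfkuk kttz wvh mldek rhtdm kklgs ncdqy ypvt igc aaij ptqc fneff
Hunk 5: at line 2 remove [kttz] add [qhntw] -> 14 lines: jcjq yvmu sfkuk qhntw wvh mldek rhtdm kklgs ncdqy ypvt igc aaij ptqc fneff
Final line count: 14

Answer: 14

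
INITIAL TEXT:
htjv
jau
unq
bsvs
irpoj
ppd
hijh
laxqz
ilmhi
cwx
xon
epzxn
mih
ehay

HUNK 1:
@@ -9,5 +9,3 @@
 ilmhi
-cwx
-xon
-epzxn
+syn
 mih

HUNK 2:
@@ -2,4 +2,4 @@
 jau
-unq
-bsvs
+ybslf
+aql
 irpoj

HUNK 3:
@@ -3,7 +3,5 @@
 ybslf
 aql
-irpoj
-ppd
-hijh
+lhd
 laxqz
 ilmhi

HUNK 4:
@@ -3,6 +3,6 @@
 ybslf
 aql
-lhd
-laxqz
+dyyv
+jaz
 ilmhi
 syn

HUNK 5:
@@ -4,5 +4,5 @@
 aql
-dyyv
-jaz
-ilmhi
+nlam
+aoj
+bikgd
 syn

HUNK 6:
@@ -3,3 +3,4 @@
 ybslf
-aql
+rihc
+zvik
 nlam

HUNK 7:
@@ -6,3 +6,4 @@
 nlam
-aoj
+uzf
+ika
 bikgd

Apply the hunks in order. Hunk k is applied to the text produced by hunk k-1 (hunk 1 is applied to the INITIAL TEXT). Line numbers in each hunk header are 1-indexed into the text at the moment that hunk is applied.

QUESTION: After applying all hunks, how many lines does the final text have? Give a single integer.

Hunk 1: at line 9 remove [cwx,xon,epzxn] add [syn] -> 12 lines: htjv jau unq bsvs irpoj ppd hijh laxqz ilmhi syn mih ehay
Hunk 2: at line 2 remove [unq,bsvs] add [ybslf,aql] -> 12 lines: htjv jau ybslf aql irpoj ppd hijh laxqz ilmhi syn mih ehay
Hunk 3: at line 3 remove [irpoj,ppd,hijh] add [lhd] -> 10 lines: htjv jau ybslf aql lhd laxqz ilmhi syn mih ehay
Hunk 4: at line 3 remove [lhd,laxqz] add [dyyv,jaz] -> 10 lines: htjv jau ybslf aql dyyv jaz ilmhi syn mih ehay
Hunk 5: at line 4 remove [dyyv,jaz,ilmhi] add [nlam,aoj,bikgd] -> 10 lines: htjv jau ybslf aql nlam aoj bikgd syn mih ehay
Hunk 6: at line 3 remove [aql] add [rihc,zvik] -> 11 lines: htjv jau ybslf rihc zvik nlam aoj bikgd syn mih ehay
Hunk 7: at line 6 remove [aoj] add [uzf,ika] -> 12 lines: htjv jau ybslf rihc zvik nlam uzf ika bikgd syn mih ehay
Final line count: 12

Answer: 12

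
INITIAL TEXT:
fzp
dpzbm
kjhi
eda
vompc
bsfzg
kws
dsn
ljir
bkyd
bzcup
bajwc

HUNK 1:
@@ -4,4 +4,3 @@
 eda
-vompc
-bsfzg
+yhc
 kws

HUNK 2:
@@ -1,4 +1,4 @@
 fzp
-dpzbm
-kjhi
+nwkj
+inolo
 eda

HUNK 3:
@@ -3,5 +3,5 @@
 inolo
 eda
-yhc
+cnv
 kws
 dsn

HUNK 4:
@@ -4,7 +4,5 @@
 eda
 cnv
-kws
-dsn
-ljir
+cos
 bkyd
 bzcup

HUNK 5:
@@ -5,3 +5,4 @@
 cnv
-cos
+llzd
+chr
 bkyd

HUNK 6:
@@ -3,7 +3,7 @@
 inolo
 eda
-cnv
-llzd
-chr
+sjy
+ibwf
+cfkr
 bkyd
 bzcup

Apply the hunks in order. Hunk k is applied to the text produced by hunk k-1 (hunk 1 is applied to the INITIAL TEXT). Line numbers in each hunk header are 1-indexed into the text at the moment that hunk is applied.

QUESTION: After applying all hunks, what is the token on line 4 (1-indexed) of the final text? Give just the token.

Answer: eda

Derivation:
Hunk 1: at line 4 remove [vompc,bsfzg] add [yhc] -> 11 lines: fzp dpzbm kjhi eda yhc kws dsn ljir bkyd bzcup bajwc
Hunk 2: at line 1 remove [dpzbm,kjhi] add [nwkj,inolo] -> 11 lines: fzp nwkj inolo eda yhc kws dsn ljir bkyd bzcup bajwc
Hunk 3: at line 3 remove [yhc] add [cnv] -> 11 lines: fzp nwkj inolo eda cnv kws dsn ljir bkyd bzcup bajwc
Hunk 4: at line 4 remove [kws,dsn,ljir] add [cos] -> 9 lines: fzp nwkj inolo eda cnv cos bkyd bzcup bajwc
Hunk 5: at line 5 remove [cos] add [llzd,chr] -> 10 lines: fzp nwkj inolo eda cnv llzd chr bkyd bzcup bajwc
Hunk 6: at line 3 remove [cnv,llzd,chr] add [sjy,ibwf,cfkr] -> 10 lines: fzp nwkj inolo eda sjy ibwf cfkr bkyd bzcup bajwc
Final line 4: eda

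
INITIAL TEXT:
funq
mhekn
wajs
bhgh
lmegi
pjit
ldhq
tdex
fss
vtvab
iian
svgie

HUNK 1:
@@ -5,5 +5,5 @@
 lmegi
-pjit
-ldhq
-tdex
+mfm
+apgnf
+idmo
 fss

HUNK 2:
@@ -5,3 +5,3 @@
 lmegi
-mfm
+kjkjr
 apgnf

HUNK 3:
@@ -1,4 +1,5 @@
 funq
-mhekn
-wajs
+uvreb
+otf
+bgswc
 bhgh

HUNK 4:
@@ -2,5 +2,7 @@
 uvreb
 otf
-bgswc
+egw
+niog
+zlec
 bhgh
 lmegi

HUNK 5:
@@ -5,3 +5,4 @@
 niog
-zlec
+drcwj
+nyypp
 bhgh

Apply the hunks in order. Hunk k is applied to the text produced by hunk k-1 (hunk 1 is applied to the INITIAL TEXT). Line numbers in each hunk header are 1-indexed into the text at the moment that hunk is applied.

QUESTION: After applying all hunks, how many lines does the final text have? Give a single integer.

Answer: 16

Derivation:
Hunk 1: at line 5 remove [pjit,ldhq,tdex] add [mfm,apgnf,idmo] -> 12 lines: funq mhekn wajs bhgh lmegi mfm apgnf idmo fss vtvab iian svgie
Hunk 2: at line 5 remove [mfm] add [kjkjr] -> 12 lines: funq mhekn wajs bhgh lmegi kjkjr apgnf idmo fss vtvab iian svgie
Hunk 3: at line 1 remove [mhekn,wajs] add [uvreb,otf,bgswc] -> 13 lines: funq uvreb otf bgswc bhgh lmegi kjkjr apgnf idmo fss vtvab iian svgie
Hunk 4: at line 2 remove [bgswc] add [egw,niog,zlec] -> 15 lines: funq uvreb otf egw niog zlec bhgh lmegi kjkjr apgnf idmo fss vtvab iian svgie
Hunk 5: at line 5 remove [zlec] add [drcwj,nyypp] -> 16 lines: funq uvreb otf egw niog drcwj nyypp bhgh lmegi kjkjr apgnf idmo fss vtvab iian svgie
Final line count: 16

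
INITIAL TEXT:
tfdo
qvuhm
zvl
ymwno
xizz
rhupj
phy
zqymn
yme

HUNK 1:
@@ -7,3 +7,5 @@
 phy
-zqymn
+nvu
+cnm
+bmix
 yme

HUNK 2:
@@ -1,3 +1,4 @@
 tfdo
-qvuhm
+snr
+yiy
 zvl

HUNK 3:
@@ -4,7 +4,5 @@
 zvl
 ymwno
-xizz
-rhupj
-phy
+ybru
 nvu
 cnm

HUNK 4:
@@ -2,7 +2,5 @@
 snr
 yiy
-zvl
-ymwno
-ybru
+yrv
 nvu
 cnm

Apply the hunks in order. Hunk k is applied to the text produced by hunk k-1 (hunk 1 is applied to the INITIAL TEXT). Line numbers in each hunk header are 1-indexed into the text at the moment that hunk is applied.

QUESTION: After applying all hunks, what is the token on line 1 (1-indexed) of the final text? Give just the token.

Hunk 1: at line 7 remove [zqymn] add [nvu,cnm,bmix] -> 11 lines: tfdo qvuhm zvl ymwno xizz rhupj phy nvu cnm bmix yme
Hunk 2: at line 1 remove [qvuhm] add [snr,yiy] -> 12 lines: tfdo snr yiy zvl ymwno xizz rhupj phy nvu cnm bmix yme
Hunk 3: at line 4 remove [xizz,rhupj,phy] add [ybru] -> 10 lines: tfdo snr yiy zvl ymwno ybru nvu cnm bmix yme
Hunk 4: at line 2 remove [zvl,ymwno,ybru] add [yrv] -> 8 lines: tfdo snr yiy yrv nvu cnm bmix yme
Final line 1: tfdo

Answer: tfdo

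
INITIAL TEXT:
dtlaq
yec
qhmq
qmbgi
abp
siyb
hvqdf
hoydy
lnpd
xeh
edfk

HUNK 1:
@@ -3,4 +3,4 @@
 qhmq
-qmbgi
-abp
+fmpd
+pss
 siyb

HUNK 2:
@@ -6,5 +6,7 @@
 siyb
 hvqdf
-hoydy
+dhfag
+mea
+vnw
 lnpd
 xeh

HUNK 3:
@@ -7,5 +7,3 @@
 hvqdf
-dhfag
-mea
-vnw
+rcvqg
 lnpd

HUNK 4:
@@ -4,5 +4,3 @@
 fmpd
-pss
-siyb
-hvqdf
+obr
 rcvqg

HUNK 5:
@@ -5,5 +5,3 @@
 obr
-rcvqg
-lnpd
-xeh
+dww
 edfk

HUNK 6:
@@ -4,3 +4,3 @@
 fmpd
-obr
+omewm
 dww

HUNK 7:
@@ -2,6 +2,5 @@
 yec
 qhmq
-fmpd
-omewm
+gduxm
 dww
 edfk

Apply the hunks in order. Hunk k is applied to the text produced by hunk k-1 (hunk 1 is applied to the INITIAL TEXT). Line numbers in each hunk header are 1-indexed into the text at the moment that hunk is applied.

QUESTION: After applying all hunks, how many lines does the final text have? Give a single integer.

Hunk 1: at line 3 remove [qmbgi,abp] add [fmpd,pss] -> 11 lines: dtlaq yec qhmq fmpd pss siyb hvqdf hoydy lnpd xeh edfk
Hunk 2: at line 6 remove [hoydy] add [dhfag,mea,vnw] -> 13 lines: dtlaq yec qhmq fmpd pss siyb hvqdf dhfag mea vnw lnpd xeh edfk
Hunk 3: at line 7 remove [dhfag,mea,vnw] add [rcvqg] -> 11 lines: dtlaq yec qhmq fmpd pss siyb hvqdf rcvqg lnpd xeh edfk
Hunk 4: at line 4 remove [pss,siyb,hvqdf] add [obr] -> 9 lines: dtlaq yec qhmq fmpd obr rcvqg lnpd xeh edfk
Hunk 5: at line 5 remove [rcvqg,lnpd,xeh] add [dww] -> 7 lines: dtlaq yec qhmq fmpd obr dww edfk
Hunk 6: at line 4 remove [obr] add [omewm] -> 7 lines: dtlaq yec qhmq fmpd omewm dww edfk
Hunk 7: at line 2 remove [fmpd,omewm] add [gduxm] -> 6 lines: dtlaq yec qhmq gduxm dww edfk
Final line count: 6

Answer: 6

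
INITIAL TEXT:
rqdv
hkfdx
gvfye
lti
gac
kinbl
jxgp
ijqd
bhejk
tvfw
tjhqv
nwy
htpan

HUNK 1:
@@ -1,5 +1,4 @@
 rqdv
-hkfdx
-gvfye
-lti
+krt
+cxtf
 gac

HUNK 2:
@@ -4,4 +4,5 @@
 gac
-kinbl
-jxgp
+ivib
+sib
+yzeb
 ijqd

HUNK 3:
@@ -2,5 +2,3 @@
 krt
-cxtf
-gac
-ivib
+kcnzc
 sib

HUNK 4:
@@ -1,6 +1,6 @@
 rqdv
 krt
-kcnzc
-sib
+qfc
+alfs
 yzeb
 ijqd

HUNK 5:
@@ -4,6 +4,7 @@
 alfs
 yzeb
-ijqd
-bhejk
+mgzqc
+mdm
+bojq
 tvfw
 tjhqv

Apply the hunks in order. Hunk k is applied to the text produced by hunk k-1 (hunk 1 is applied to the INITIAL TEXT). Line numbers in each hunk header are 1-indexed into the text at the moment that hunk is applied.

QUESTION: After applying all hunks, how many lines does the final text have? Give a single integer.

Hunk 1: at line 1 remove [hkfdx,gvfye,lti] add [krt,cxtf] -> 12 lines: rqdv krt cxtf gac kinbl jxgp ijqd bhejk tvfw tjhqv nwy htpan
Hunk 2: at line 4 remove [kinbl,jxgp] add [ivib,sib,yzeb] -> 13 lines: rqdv krt cxtf gac ivib sib yzeb ijqd bhejk tvfw tjhqv nwy htpan
Hunk 3: at line 2 remove [cxtf,gac,ivib] add [kcnzc] -> 11 lines: rqdv krt kcnzc sib yzeb ijqd bhejk tvfw tjhqv nwy htpan
Hunk 4: at line 1 remove [kcnzc,sib] add [qfc,alfs] -> 11 lines: rqdv krt qfc alfs yzeb ijqd bhejk tvfw tjhqv nwy htpan
Hunk 5: at line 4 remove [ijqd,bhejk] add [mgzqc,mdm,bojq] -> 12 lines: rqdv krt qfc alfs yzeb mgzqc mdm bojq tvfw tjhqv nwy htpan
Final line count: 12

Answer: 12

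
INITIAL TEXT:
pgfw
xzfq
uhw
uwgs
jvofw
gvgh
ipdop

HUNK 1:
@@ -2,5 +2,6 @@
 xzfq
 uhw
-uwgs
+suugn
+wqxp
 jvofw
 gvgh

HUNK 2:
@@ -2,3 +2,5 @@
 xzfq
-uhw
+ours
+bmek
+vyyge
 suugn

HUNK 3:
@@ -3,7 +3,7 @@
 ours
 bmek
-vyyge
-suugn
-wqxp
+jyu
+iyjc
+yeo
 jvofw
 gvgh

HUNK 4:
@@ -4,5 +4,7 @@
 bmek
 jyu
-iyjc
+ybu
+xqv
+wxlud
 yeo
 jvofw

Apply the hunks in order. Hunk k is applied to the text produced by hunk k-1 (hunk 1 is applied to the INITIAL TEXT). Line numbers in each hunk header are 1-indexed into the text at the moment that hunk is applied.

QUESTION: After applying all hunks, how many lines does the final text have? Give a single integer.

Hunk 1: at line 2 remove [uwgs] add [suugn,wqxp] -> 8 lines: pgfw xzfq uhw suugn wqxp jvofw gvgh ipdop
Hunk 2: at line 2 remove [uhw] add [ours,bmek,vyyge] -> 10 lines: pgfw xzfq ours bmek vyyge suugn wqxp jvofw gvgh ipdop
Hunk 3: at line 3 remove [vyyge,suugn,wqxp] add [jyu,iyjc,yeo] -> 10 lines: pgfw xzfq ours bmek jyu iyjc yeo jvofw gvgh ipdop
Hunk 4: at line 4 remove [iyjc] add [ybu,xqv,wxlud] -> 12 lines: pgfw xzfq ours bmek jyu ybu xqv wxlud yeo jvofw gvgh ipdop
Final line count: 12

Answer: 12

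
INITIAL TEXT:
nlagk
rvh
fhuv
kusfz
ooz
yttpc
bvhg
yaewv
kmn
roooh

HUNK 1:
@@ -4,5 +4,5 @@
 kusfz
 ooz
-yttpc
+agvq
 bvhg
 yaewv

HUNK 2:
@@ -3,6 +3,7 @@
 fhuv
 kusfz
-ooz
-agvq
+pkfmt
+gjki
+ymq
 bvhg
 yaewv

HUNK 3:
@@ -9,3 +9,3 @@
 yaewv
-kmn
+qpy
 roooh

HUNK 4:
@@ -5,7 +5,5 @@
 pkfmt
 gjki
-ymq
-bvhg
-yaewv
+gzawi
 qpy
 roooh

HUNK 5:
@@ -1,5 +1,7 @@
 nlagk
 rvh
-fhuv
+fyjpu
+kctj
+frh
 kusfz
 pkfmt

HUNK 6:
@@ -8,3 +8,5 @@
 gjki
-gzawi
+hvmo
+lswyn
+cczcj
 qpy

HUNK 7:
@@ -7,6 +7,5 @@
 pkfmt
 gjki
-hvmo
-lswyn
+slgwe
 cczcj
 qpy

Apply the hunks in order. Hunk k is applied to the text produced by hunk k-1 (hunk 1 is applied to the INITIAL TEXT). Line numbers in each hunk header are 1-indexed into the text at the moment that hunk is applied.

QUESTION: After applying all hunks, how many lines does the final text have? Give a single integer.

Hunk 1: at line 4 remove [yttpc] add [agvq] -> 10 lines: nlagk rvh fhuv kusfz ooz agvq bvhg yaewv kmn roooh
Hunk 2: at line 3 remove [ooz,agvq] add [pkfmt,gjki,ymq] -> 11 lines: nlagk rvh fhuv kusfz pkfmt gjki ymq bvhg yaewv kmn roooh
Hunk 3: at line 9 remove [kmn] add [qpy] -> 11 lines: nlagk rvh fhuv kusfz pkfmt gjki ymq bvhg yaewv qpy roooh
Hunk 4: at line 5 remove [ymq,bvhg,yaewv] add [gzawi] -> 9 lines: nlagk rvh fhuv kusfz pkfmt gjki gzawi qpy roooh
Hunk 5: at line 1 remove [fhuv] add [fyjpu,kctj,frh] -> 11 lines: nlagk rvh fyjpu kctj frh kusfz pkfmt gjki gzawi qpy roooh
Hunk 6: at line 8 remove [gzawi] add [hvmo,lswyn,cczcj] -> 13 lines: nlagk rvh fyjpu kctj frh kusfz pkfmt gjki hvmo lswyn cczcj qpy roooh
Hunk 7: at line 7 remove [hvmo,lswyn] add [slgwe] -> 12 lines: nlagk rvh fyjpu kctj frh kusfz pkfmt gjki slgwe cczcj qpy roooh
Final line count: 12

Answer: 12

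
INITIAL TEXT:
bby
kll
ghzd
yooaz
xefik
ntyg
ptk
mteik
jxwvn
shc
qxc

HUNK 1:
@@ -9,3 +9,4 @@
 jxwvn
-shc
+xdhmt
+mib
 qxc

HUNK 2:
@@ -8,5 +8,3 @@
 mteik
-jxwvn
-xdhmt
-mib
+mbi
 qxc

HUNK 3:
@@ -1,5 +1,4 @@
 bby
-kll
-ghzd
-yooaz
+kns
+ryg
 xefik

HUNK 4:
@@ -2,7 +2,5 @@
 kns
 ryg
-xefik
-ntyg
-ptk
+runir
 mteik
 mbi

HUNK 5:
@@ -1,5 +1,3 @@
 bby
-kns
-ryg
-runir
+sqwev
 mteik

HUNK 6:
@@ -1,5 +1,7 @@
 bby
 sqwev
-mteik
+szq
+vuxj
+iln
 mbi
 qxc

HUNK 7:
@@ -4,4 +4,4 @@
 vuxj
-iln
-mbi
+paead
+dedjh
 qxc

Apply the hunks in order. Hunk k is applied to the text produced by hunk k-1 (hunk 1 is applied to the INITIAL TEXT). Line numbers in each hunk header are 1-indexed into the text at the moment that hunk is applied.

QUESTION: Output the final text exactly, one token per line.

Hunk 1: at line 9 remove [shc] add [xdhmt,mib] -> 12 lines: bby kll ghzd yooaz xefik ntyg ptk mteik jxwvn xdhmt mib qxc
Hunk 2: at line 8 remove [jxwvn,xdhmt,mib] add [mbi] -> 10 lines: bby kll ghzd yooaz xefik ntyg ptk mteik mbi qxc
Hunk 3: at line 1 remove [kll,ghzd,yooaz] add [kns,ryg] -> 9 lines: bby kns ryg xefik ntyg ptk mteik mbi qxc
Hunk 4: at line 2 remove [xefik,ntyg,ptk] add [runir] -> 7 lines: bby kns ryg runir mteik mbi qxc
Hunk 5: at line 1 remove [kns,ryg,runir] add [sqwev] -> 5 lines: bby sqwev mteik mbi qxc
Hunk 6: at line 1 remove [mteik] add [szq,vuxj,iln] -> 7 lines: bby sqwev szq vuxj iln mbi qxc
Hunk 7: at line 4 remove [iln,mbi] add [paead,dedjh] -> 7 lines: bby sqwev szq vuxj paead dedjh qxc

Answer: bby
sqwev
szq
vuxj
paead
dedjh
qxc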